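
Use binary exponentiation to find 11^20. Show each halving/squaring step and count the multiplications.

Computing 11^20 by squaring (build up from 11^1; each line after the first costs one multiplication):

11^1 = 11
11^2 = (11^1)^2 = 11^2 = 121
11^4 = (11^2)^2 = 121^2 = 14641
11^5 = 11 * 11^4 = 11 * 14641 = 161051
11^10 = (11^5)^2 = 161051^2 = 25937424601
11^20 = (11^10)^2 = 25937424601^2 = 672749994932560009201

Result: 672749994932560009201
Multiplications needed: 5 (5 lines after 11^1)

11^20 = 672749994932560009201. Using exponentiation by squaring, this requires 5 multiplications. The key idea: if the exponent is even, square the half-power; if odd, multiply by the base once.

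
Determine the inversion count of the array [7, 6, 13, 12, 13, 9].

Finding inversions in [7, 6, 13, 12, 13, 9]:

(0, 1): arr[0]=7 > arr[1]=6
(2, 3): arr[2]=13 > arr[3]=12
(2, 5): arr[2]=13 > arr[5]=9
(3, 5): arr[3]=12 > arr[5]=9
(4, 5): arr[4]=13 > arr[5]=9

Total inversions: 5

The array has 5 inversion(s): (0,1), (2,3), (2,5), (3,5), (4,5). Each pair (i,j) satisfies i < j and arr[i] > arr[j].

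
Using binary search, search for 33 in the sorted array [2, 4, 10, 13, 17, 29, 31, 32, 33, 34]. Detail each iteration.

Binary search for 33 in [2, 4, 10, 13, 17, 29, 31, 32, 33, 34]:

lo=0, hi=9, mid=4, arr[mid]=17 -> 17 < 33, search right half
lo=5, hi=9, mid=7, arr[mid]=32 -> 32 < 33, search right half
lo=8, hi=9, mid=8, arr[mid]=33 -> Found target at index 8!

Binary search finds 33 at index 8 after 3 comparisons. The search repeatedly halves the search space by comparing with the middle element.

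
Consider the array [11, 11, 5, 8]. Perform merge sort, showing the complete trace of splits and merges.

Merge sort trace:

Split: [11, 11, 5, 8] -> [11, 11] and [5, 8]
  Split: [11, 11] -> [11] and [11]
  Merge: [11] + [11] -> [11, 11]
  Split: [5, 8] -> [5] and [8]
  Merge: [5] + [8] -> [5, 8]
Merge: [11, 11] + [5, 8] -> [5, 8, 11, 11]

Final sorted array: [5, 8, 11, 11]

The merge sort proceeds by recursively splitting the array and merging sorted halves.
After all merges, the sorted array is [5, 8, 11, 11].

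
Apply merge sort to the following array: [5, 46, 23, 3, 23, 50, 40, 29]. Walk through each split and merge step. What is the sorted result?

Merge sort trace:

Split: [5, 46, 23, 3, 23, 50, 40, 29] -> [5, 46, 23, 3] and [23, 50, 40, 29]
  Split: [5, 46, 23, 3] -> [5, 46] and [23, 3]
    Split: [5, 46] -> [5] and [46]
    Merge: [5] + [46] -> [5, 46]
    Split: [23, 3] -> [23] and [3]
    Merge: [23] + [3] -> [3, 23]
  Merge: [5, 46] + [3, 23] -> [3, 5, 23, 46]
  Split: [23, 50, 40, 29] -> [23, 50] and [40, 29]
    Split: [23, 50] -> [23] and [50]
    Merge: [23] + [50] -> [23, 50]
    Split: [40, 29] -> [40] and [29]
    Merge: [40] + [29] -> [29, 40]
  Merge: [23, 50] + [29, 40] -> [23, 29, 40, 50]
Merge: [3, 5, 23, 46] + [23, 29, 40, 50] -> [3, 5, 23, 23, 29, 40, 46, 50]

Final sorted array: [3, 5, 23, 23, 29, 40, 46, 50]

The merge sort proceeds by recursively splitting the array and merging sorted halves.
After all merges, the sorted array is [3, 5, 23, 23, 29, 40, 46, 50].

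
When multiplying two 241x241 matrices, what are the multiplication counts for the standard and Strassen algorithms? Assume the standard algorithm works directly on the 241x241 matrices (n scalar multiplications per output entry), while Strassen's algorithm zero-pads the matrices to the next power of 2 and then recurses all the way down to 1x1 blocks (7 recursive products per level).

Matrix multiplication for 241x241 matrices:

Strassen's algorithm requires power-of-2 dimensions. Pad 241x241 to 256x256 (next power of 2).

Standard algorithm: 241^3 = 13997521 multiplications
Strassen's algorithm: 7^(log2(256)) = 7^8 = 5764801 multiplications
Savings: 13997521 - 5764801 = 8232720 multiplications

Standard: 13997521 multiplications (241^3). Strassen: 5764801 multiplications (7^8, after padding to 256x256). Strassen reduces 8 recursive multiplications to 7 at each level.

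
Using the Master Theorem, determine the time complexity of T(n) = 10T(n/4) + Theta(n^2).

Master Theorem for T(n) = 10T(n/4) + O(n^2):

a = 10, b = 4, c = 2
log_b(a) = log_4(10) = 1.6610

Case 3: c = 2 > log_4(10) = 1.6610
T(n) = O(n^2) = O(n^2)

For T(n) = 10T(n/4) + O(n^2): log_4(10) = 1.6610. This is Case 3 of the Master Theorem (c > log_b(a), work dominated by root), giving O(n^2).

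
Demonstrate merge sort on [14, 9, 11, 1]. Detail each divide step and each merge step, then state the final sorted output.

Merge sort trace:

Split: [14, 9, 11, 1] -> [14, 9] and [11, 1]
  Split: [14, 9] -> [14] and [9]
  Merge: [14] + [9] -> [9, 14]
  Split: [11, 1] -> [11] and [1]
  Merge: [11] + [1] -> [1, 11]
Merge: [9, 14] + [1, 11] -> [1, 9, 11, 14]

Final sorted array: [1, 9, 11, 14]

The merge sort proceeds by recursively splitting the array and merging sorted halves.
After all merges, the sorted array is [1, 9, 11, 14].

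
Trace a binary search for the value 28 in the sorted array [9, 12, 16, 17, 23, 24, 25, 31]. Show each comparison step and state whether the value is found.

Binary search for 28 in [9, 12, 16, 17, 23, 24, 25, 31]:

lo=0, hi=7, mid=3, arr[mid]=17 -> 17 < 28, search right half
lo=4, hi=7, mid=5, arr[mid]=24 -> 24 < 28, search right half
lo=6, hi=7, mid=6, arr[mid]=25 -> 25 < 28, search right half
lo=7, hi=7, mid=7, arr[mid]=31 -> 31 > 28, search left half
lo=7 > hi=6, target 28 not found

Binary search determines that 28 is not in the array after 4 comparisons. The search space was exhausted without finding the target.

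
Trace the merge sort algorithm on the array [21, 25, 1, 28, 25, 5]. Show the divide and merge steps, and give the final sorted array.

Merge sort trace:

Split: [21, 25, 1, 28, 25, 5] -> [21, 25, 1] and [28, 25, 5]
  Split: [21, 25, 1] -> [21] and [25, 1]
    Split: [25, 1] -> [25] and [1]
    Merge: [25] + [1] -> [1, 25]
  Merge: [21] + [1, 25] -> [1, 21, 25]
  Split: [28, 25, 5] -> [28] and [25, 5]
    Split: [25, 5] -> [25] and [5]
    Merge: [25] + [5] -> [5, 25]
  Merge: [28] + [5, 25] -> [5, 25, 28]
Merge: [1, 21, 25] + [5, 25, 28] -> [1, 5, 21, 25, 25, 28]

Final sorted array: [1, 5, 21, 25, 25, 28]

The merge sort proceeds by recursively splitting the array and merging sorted halves.
After all merges, the sorted array is [1, 5, 21, 25, 25, 28].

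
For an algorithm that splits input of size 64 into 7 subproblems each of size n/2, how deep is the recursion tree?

For divide and conquer with division factor 2:

Problem sizes at each level:
Level 0: 64
Level 1: 32
Level 2: 16
Level 3: 8
Level 4: 4
Level 5: 2
Level 6: 1

The root is level 0 and the size-1 base case is level 6 (the tree spans levels 0 through 6, i.e. 7 levels counting the root), so the depth is the number of divisions: log_2(64) = 6

The recursion tree depth is log_2(64) = 6. At each level, the problem size is divided by 2, so it takes 6 divisions to reduce to a base case of size 1. The algorithm makes 7 recursive calls at each level.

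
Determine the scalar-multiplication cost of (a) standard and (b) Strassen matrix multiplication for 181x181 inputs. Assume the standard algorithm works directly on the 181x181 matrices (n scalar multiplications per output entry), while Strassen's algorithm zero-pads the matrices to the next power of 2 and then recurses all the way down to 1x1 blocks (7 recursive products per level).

Matrix multiplication for 181x181 matrices:

Strassen's algorithm requires power-of-2 dimensions. Pad 181x181 to 256x256 (next power of 2).

Standard algorithm: 181^3 = 5929741 multiplications
Strassen's algorithm: 7^(log2(256)) = 7^8 = 5764801 multiplications
Savings: 5929741 - 5764801 = 164940 multiplications

Standard: 5929741 multiplications (181^3). Strassen: 5764801 multiplications (7^8, after padding to 256x256). Strassen reduces 8 recursive multiplications to 7 at each level.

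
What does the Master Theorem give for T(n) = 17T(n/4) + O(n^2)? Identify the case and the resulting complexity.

Master Theorem for T(n) = 17T(n/4) + O(n^2):

a = 17, b = 4, c = 2
log_b(a) = log_4(17) = 2.0437

Case 1: c = 2 < log_4(17) = 2.0437
T(n) = O(n^(log_4 17))

For T(n) = 17T(n/4) + O(n^2): log_4(17) = 2.0437. This is Case 1 of the Master Theorem (c < log_b(a), work dominated by leaves), giving O(n^(log_4 17)).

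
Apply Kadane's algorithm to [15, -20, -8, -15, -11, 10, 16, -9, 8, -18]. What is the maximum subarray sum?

Using Kadane's algorithm on [15, -20, -8, -15, -11, 10, 16, -9, 8, -18]:

Scanning through the array:
Position 1 (value -20): max_ending_here = -5, max_so_far = 15
Position 2 (value -8): max_ending_here = -8, max_so_far = 15
Position 3 (value -15): max_ending_here = -15, max_so_far = 15
Position 4 (value -11): max_ending_here = -11, max_so_far = 15
Position 5 (value 10): max_ending_here = 10, max_so_far = 15
Position 6 (value 16): max_ending_here = 26, max_so_far = 26
Position 7 (value -9): max_ending_here = 17, max_so_far = 26
Position 8 (value 8): max_ending_here = 25, max_so_far = 26
Position 9 (value -18): max_ending_here = 7, max_so_far = 26

Maximum subarray: [10, 16]
Maximum sum: 26

The maximum subarray is [10, 16] with sum 26. This subarray runs from index 5 to index 6.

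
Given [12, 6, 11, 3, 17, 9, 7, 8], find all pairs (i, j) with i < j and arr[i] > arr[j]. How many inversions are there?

Finding inversions in [12, 6, 11, 3, 17, 9, 7, 8]:

(0, 1): arr[0]=12 > arr[1]=6
(0, 2): arr[0]=12 > arr[2]=11
(0, 3): arr[0]=12 > arr[3]=3
(0, 5): arr[0]=12 > arr[5]=9
(0, 6): arr[0]=12 > arr[6]=7
(0, 7): arr[0]=12 > arr[7]=8
(1, 3): arr[1]=6 > arr[3]=3
(2, 3): arr[2]=11 > arr[3]=3
(2, 5): arr[2]=11 > arr[5]=9
(2, 6): arr[2]=11 > arr[6]=7
(2, 7): arr[2]=11 > arr[7]=8
(4, 5): arr[4]=17 > arr[5]=9
(4, 6): arr[4]=17 > arr[6]=7
(4, 7): arr[4]=17 > arr[7]=8
(5, 6): arr[5]=9 > arr[6]=7
(5, 7): arr[5]=9 > arr[7]=8

Total inversions: 16

The array has 16 inversion(s): (0,1), (0,2), (0,3), (0,5), (0,6), (0,7), (1,3), (2,3), (2,5), (2,6), (2,7), (4,5), (4,6), (4,7), (5,6), (5,7). Each pair (i,j) satisfies i < j and arr[i] > arr[j].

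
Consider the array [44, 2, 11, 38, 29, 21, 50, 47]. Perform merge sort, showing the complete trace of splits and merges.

Merge sort trace:

Split: [44, 2, 11, 38, 29, 21, 50, 47] -> [44, 2, 11, 38] and [29, 21, 50, 47]
  Split: [44, 2, 11, 38] -> [44, 2] and [11, 38]
    Split: [44, 2] -> [44] and [2]
    Merge: [44] + [2] -> [2, 44]
    Split: [11, 38] -> [11] and [38]
    Merge: [11] + [38] -> [11, 38]
  Merge: [2, 44] + [11, 38] -> [2, 11, 38, 44]
  Split: [29, 21, 50, 47] -> [29, 21] and [50, 47]
    Split: [29, 21] -> [29] and [21]
    Merge: [29] + [21] -> [21, 29]
    Split: [50, 47] -> [50] and [47]
    Merge: [50] + [47] -> [47, 50]
  Merge: [21, 29] + [47, 50] -> [21, 29, 47, 50]
Merge: [2, 11, 38, 44] + [21, 29, 47, 50] -> [2, 11, 21, 29, 38, 44, 47, 50]

Final sorted array: [2, 11, 21, 29, 38, 44, 47, 50]

The merge sort proceeds by recursively splitting the array and merging sorted halves.
After all merges, the sorted array is [2, 11, 21, 29, 38, 44, 47, 50].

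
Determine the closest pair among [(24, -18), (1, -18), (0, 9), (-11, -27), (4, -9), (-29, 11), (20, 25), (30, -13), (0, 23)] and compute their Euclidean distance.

Computing all pairwise distances among 9 points:

d((24, -18), (1, -18)) = 23.0
d((24, -18), (0, 9)) = 36.1248
d((24, -18), (-11, -27)) = 36.1386
d((24, -18), (4, -9)) = 21.9317
d((24, -18), (-29, 11)) = 60.4152
d((24, -18), (20, 25)) = 43.1856
d((24, -18), (30, -13)) = 7.8102 <-- minimum
d((24, -18), (0, 23)) = 47.5079
d((1, -18), (0, 9)) = 27.0185
d((1, -18), (-11, -27)) = 15.0
d((1, -18), (4, -9)) = 9.4868
d((1, -18), (-29, 11)) = 41.7253
d((1, -18), (20, 25)) = 47.0106
d((1, -18), (30, -13)) = 29.4279
d((1, -18), (0, 23)) = 41.0122
d((0, 9), (-11, -27)) = 37.6431
d((0, 9), (4, -9)) = 18.4391
d((0, 9), (-29, 11)) = 29.0689
d((0, 9), (20, 25)) = 25.6125
d((0, 9), (30, -13)) = 37.2022
d((0, 9), (0, 23)) = 14.0
d((-11, -27), (4, -9)) = 23.4307
d((-11, -27), (-29, 11)) = 42.0476
d((-11, -27), (20, 25)) = 60.5392
d((-11, -27), (30, -13)) = 43.3244
d((-11, -27), (0, 23)) = 51.1957
d((4, -9), (-29, 11)) = 38.5876
d((4, -9), (20, 25)) = 37.5766
d((4, -9), (30, -13)) = 26.3059
d((4, -9), (0, 23)) = 32.249
d((-29, 11), (20, 25)) = 50.9608
d((-29, 11), (30, -13)) = 63.6946
d((-29, 11), (0, 23)) = 31.3847
d((20, 25), (30, -13)) = 39.2938
d((20, 25), (0, 23)) = 20.0998
d((30, -13), (0, 23)) = 46.8615

Closest pair: (24, -18) and (30, -13) with distance 7.8102

The closest pair is (24, -18) and (30, -13) with Euclidean distance 7.8102. For 9 points, brute-force pairwise comparison is shown above. For large n, the divide-and-conquer algorithm (sort by x, recurse on halves, check the dividing strip) achieves O(n log n).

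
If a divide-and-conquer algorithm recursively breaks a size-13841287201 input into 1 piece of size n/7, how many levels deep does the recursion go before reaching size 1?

For divide and conquer with division factor 7:

Problem sizes at each level:
Level 0: 13841287201
Level 1: 1977326743
Level 2: 282475249
Level 3: 40353607
Level 4: 5764801
Level 5: 823543
Level 6: 117649
Level 7: 16807
Level 8: 2401
Level 9: 343
Level 10: 49
Level 11: 7
Level 12: 1

The root is level 0 and the size-1 base case is level 12 (the tree spans levels 0 through 12, i.e. 13 levels counting the root), so the depth is the number of divisions: log_7(13841287201) = 12

The recursion tree depth is log_7(13841287201) = 12. At each level, the problem size is divided by 7, so it takes 12 divisions to reduce to a base case of size 1. The algorithm makes 1 recursive call at each level.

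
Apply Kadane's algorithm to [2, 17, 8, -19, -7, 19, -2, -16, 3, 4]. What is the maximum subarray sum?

Using Kadane's algorithm on [2, 17, 8, -19, -7, 19, -2, -16, 3, 4]:

Scanning through the array:
Position 1 (value 17): max_ending_here = 19, max_so_far = 19
Position 2 (value 8): max_ending_here = 27, max_so_far = 27
Position 3 (value -19): max_ending_here = 8, max_so_far = 27
Position 4 (value -7): max_ending_here = 1, max_so_far = 27
Position 5 (value 19): max_ending_here = 20, max_so_far = 27
Position 6 (value -2): max_ending_here = 18, max_so_far = 27
Position 7 (value -16): max_ending_here = 2, max_so_far = 27
Position 8 (value 3): max_ending_here = 5, max_so_far = 27
Position 9 (value 4): max_ending_here = 9, max_so_far = 27

Maximum subarray: [2, 17, 8]
Maximum sum: 27

The maximum subarray is [2, 17, 8] with sum 27. This subarray runs from index 0 to index 2.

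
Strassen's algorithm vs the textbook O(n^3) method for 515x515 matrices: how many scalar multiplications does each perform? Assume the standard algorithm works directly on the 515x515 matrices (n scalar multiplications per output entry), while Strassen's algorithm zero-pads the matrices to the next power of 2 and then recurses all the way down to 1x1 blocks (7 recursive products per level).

Matrix multiplication for 515x515 matrices:

Strassen's algorithm requires power-of-2 dimensions. Pad 515x515 to 1024x1024 (next power of 2).

Standard algorithm: 515^3 = 136590875 multiplications
Strassen's algorithm: 7^(log2(1024)) = 7^10 = 282475249 multiplications
Difference: 136590875 - 282475249 = -145884374 (Strassen uses MORE here due to padding overhead — for small or just-over-power-of-2 n, padding can outweigh the per-level savings)

Standard: 136590875 multiplications (515^3). Strassen: 282475249 multiplications (7^10, after padding to 1024x1024). Strassen reduces 8 recursive multiplications to 7 at each level.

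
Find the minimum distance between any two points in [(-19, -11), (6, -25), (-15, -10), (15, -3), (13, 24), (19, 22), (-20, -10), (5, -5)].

Computing all pairwise distances among 8 points:

d((-19, -11), (6, -25)) = 28.6531
d((-19, -11), (-15, -10)) = 4.1231
d((-19, -11), (15, -3)) = 34.9285
d((-19, -11), (13, 24)) = 47.4236
d((-19, -11), (19, 22)) = 50.3289
d((-19, -11), (-20, -10)) = 1.4142 <-- minimum
d((-19, -11), (5, -5)) = 24.7386
d((6, -25), (-15, -10)) = 25.807
d((6, -25), (15, -3)) = 23.7697
d((6, -25), (13, 24)) = 49.4975
d((6, -25), (19, 22)) = 48.7647
d((6, -25), (-20, -10)) = 30.0167
d((6, -25), (5, -5)) = 20.025
d((-15, -10), (15, -3)) = 30.8058
d((-15, -10), (13, 24)) = 44.0454
d((-15, -10), (19, 22)) = 46.6905
d((-15, -10), (-20, -10)) = 5.0
d((-15, -10), (5, -5)) = 20.6155
d((15, -3), (13, 24)) = 27.074
d((15, -3), (19, 22)) = 25.318
d((15, -3), (-20, -10)) = 35.6931
d((15, -3), (5, -5)) = 10.198
d((13, 24), (19, 22)) = 6.3246
d((13, 24), (-20, -10)) = 47.3814
d((13, 24), (5, -5)) = 30.0832
d((19, 22), (-20, -10)) = 50.448
d((19, 22), (5, -5)) = 30.4138
d((-20, -10), (5, -5)) = 25.4951

Closest pair: (-19, -11) and (-20, -10) with distance 1.4142

The closest pair is (-19, -11) and (-20, -10) with Euclidean distance 1.4142. For 8 points, brute-force pairwise comparison is shown above. For large n, the divide-and-conquer algorithm (sort by x, recurse on halves, check the dividing strip) achieves O(n log n).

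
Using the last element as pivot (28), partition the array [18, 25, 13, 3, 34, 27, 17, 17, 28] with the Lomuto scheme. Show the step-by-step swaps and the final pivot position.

Lomuto partition with pivot = 28:

Initial array: [18, 25, 13, 3, 34, 27, 17, 17, 28]

arr[0]=18 <= 28: swap with position 0, array becomes [18, 25, 13, 3, 34, 27, 17, 17, 28]
arr[1]=25 <= 28: swap with position 1, array becomes [18, 25, 13, 3, 34, 27, 17, 17, 28]
arr[2]=13 <= 28: swap with position 2, array becomes [18, 25, 13, 3, 34, 27, 17, 17, 28]
arr[3]=3 <= 28: swap with position 3, array becomes [18, 25, 13, 3, 34, 27, 17, 17, 28]
arr[4]=34 > 28: no swap
arr[5]=27 <= 28: swap with position 4, array becomes [18, 25, 13, 3, 27, 34, 17, 17, 28]
arr[6]=17 <= 28: swap with position 5, array becomes [18, 25, 13, 3, 27, 17, 34, 17, 28]
arr[7]=17 <= 28: swap with position 6, array becomes [18, 25, 13, 3, 27, 17, 17, 34, 28]

Place pivot at position 7: [18, 25, 13, 3, 27, 17, 17, 28, 34]
Pivot position: 7

After partitioning with pivot 28, the array becomes [18, 25, 13, 3, 27, 17, 17, 28, 34]. The pivot is placed at index 7. All elements to the left of the pivot are <= 28, and all elements to the right are > 28.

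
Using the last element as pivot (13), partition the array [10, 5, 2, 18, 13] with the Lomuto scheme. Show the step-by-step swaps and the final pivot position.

Lomuto partition with pivot = 13:

Initial array: [10, 5, 2, 18, 13]

arr[0]=10 <= 13: swap with position 0, array becomes [10, 5, 2, 18, 13]
arr[1]=5 <= 13: swap with position 1, array becomes [10, 5, 2, 18, 13]
arr[2]=2 <= 13: swap with position 2, array becomes [10, 5, 2, 18, 13]
arr[3]=18 > 13: no swap

Place pivot at position 3: [10, 5, 2, 13, 18]
Pivot position: 3

After partitioning with pivot 13, the array becomes [10, 5, 2, 13, 18]. The pivot is placed at index 3. All elements to the left of the pivot are <= 13, and all elements to the right are > 13.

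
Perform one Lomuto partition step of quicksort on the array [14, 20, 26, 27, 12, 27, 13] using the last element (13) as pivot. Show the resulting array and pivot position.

Lomuto partition with pivot = 13:

Initial array: [14, 20, 26, 27, 12, 27, 13]

arr[0]=14 > 13: no swap
arr[1]=20 > 13: no swap
arr[2]=26 > 13: no swap
arr[3]=27 > 13: no swap
arr[4]=12 <= 13: swap with position 0, array becomes [12, 20, 26, 27, 14, 27, 13]
arr[5]=27 > 13: no swap

Place pivot at position 1: [12, 13, 26, 27, 14, 27, 20]
Pivot position: 1

After partitioning with pivot 13, the array becomes [12, 13, 26, 27, 14, 27, 20]. The pivot is placed at index 1. All elements to the left of the pivot are <= 13, and all elements to the right are > 13.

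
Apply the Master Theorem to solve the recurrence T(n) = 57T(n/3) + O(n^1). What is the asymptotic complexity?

Master Theorem for T(n) = 57T(n/3) + O(n^1):

a = 57, b = 3, c = 1
log_b(a) = log_3(57) = 3.6801

Case 1: c = 1 < log_3(57) = 3.6801
T(n) = O(n^(log_3 57))

For T(n) = 57T(n/3) + O(n^1): log_3(57) = 3.6801. This is Case 1 of the Master Theorem (c < log_b(a), work dominated by leaves), giving O(n^(log_3 57)).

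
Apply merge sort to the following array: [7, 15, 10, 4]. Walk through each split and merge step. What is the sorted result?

Merge sort trace:

Split: [7, 15, 10, 4] -> [7, 15] and [10, 4]
  Split: [7, 15] -> [7] and [15]
  Merge: [7] + [15] -> [7, 15]
  Split: [10, 4] -> [10] and [4]
  Merge: [10] + [4] -> [4, 10]
Merge: [7, 15] + [4, 10] -> [4, 7, 10, 15]

Final sorted array: [4, 7, 10, 15]

The merge sort proceeds by recursively splitting the array and merging sorted halves.
After all merges, the sorted array is [4, 7, 10, 15].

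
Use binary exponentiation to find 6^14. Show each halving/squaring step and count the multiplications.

Computing 6^14 by squaring (build up from 6^1; each line after the first costs one multiplication):

6^1 = 6
6^2 = (6^1)^2 = 6^2 = 36
6^3 = 6 * 6^2 = 6 * 36 = 216
6^6 = (6^3)^2 = 216^2 = 46656
6^7 = 6 * 6^6 = 6 * 46656 = 279936
6^14 = (6^7)^2 = 279936^2 = 78364164096

Result: 78364164096
Multiplications needed: 5 (5 lines after 6^1)

6^14 = 78364164096. Using exponentiation by squaring, this requires 5 multiplications. The key idea: if the exponent is even, square the half-power; if odd, multiply by the base once.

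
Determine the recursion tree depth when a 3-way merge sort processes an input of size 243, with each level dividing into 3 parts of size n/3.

For divide and conquer with division factor 3:

Problem sizes at each level:
Level 0: 243
Level 1: 81
Level 2: 27
Level 3: 9
Level 4: 3
Level 5: 1

The root is level 0 and the size-1 base case is level 5 (the tree spans levels 0 through 5, i.e. 6 levels counting the root), so the depth is the number of divisions: log_3(243) = 5

The recursion tree depth is log_3(243) = 5. At each level, the problem size is divided by 3, so it takes 5 divisions to reduce to a base case of size 1. The algorithm makes 3 recursive calls at each level.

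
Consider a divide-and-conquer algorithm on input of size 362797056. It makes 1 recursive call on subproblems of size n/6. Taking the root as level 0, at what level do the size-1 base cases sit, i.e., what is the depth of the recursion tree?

For divide and conquer with division factor 6:

Problem sizes at each level:
Level 0: 362797056
Level 1: 60466176
Level 2: 10077696
Level 3: 1679616
Level 4: 279936
Level 5: 46656
Level 6: 7776
Level 7: 1296
Level 8: 216
Level 9: 36
Level 10: 6
Level 11: 1

The root is level 0 and the size-1 base case is level 11 (the tree spans levels 0 through 11, i.e. 12 levels counting the root), so the depth is the number of divisions: log_6(362797056) = 11

The recursion tree depth is log_6(362797056) = 11. At each level, the problem size is divided by 6, so it takes 11 divisions to reduce to a base case of size 1. The algorithm makes 1 recursive call at each level.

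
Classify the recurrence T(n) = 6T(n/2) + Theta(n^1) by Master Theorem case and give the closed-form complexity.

Master Theorem for T(n) = 6T(n/2) + O(n^1):

a = 6, b = 2, c = 1
log_b(a) = log_2(6) = 2.5850

Case 1: c = 1 < log_2(6) = 2.5850
T(n) = O(n^(log_2 6))

For T(n) = 6T(n/2) + O(n^1): log_2(6) = 2.5850. This is Case 1 of the Master Theorem (c < log_b(a), work dominated by leaves), giving O(n^(log_2 6)).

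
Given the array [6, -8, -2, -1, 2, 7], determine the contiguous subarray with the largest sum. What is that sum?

Using Kadane's algorithm on [6, -8, -2, -1, 2, 7]:

Scanning through the array:
Position 1 (value -8): max_ending_here = -2, max_so_far = 6
Position 2 (value -2): max_ending_here = -2, max_so_far = 6
Position 3 (value -1): max_ending_here = -1, max_so_far = 6
Position 4 (value 2): max_ending_here = 2, max_so_far = 6
Position 5 (value 7): max_ending_here = 9, max_so_far = 9

Maximum subarray: [2, 7]
Maximum sum: 9

The maximum subarray is [2, 7] with sum 9. This subarray runs from index 4 to index 5.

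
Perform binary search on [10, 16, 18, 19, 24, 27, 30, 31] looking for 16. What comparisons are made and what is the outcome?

Binary search for 16 in [10, 16, 18, 19, 24, 27, 30, 31]:

lo=0, hi=7, mid=3, arr[mid]=19 -> 19 > 16, search left half
lo=0, hi=2, mid=1, arr[mid]=16 -> Found target at index 1!

Binary search finds 16 at index 1 after 2 comparisons. The search repeatedly halves the search space by comparing with the middle element.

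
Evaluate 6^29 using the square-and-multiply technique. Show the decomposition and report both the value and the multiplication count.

Computing 6^29 by squaring (build up from 6^1; each line after the first costs one multiplication):

6^1 = 6
6^2 = (6^1)^2 = 6^2 = 36
6^3 = 6 * 6^2 = 6 * 36 = 216
6^6 = (6^3)^2 = 216^2 = 46656
6^7 = 6 * 6^6 = 6 * 46656 = 279936
6^14 = (6^7)^2 = 279936^2 = 78364164096
6^28 = (6^14)^2 = 78364164096^2 = 6140942214464815497216
6^29 = 6 * 6^28 = 6 * 6140942214464815497216 = 36845653286788892983296

Result: 36845653286788892983296
Multiplications needed: 7 (7 lines after 6^1)

6^29 = 36845653286788892983296. Using exponentiation by squaring, this requires 7 multiplications. The key idea: if the exponent is even, square the half-power; if odd, multiply by the base once.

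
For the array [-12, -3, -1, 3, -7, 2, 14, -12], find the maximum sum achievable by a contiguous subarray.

Using Kadane's algorithm on [-12, -3, -1, 3, -7, 2, 14, -12]:

Scanning through the array:
Position 1 (value -3): max_ending_here = -3, max_so_far = -3
Position 2 (value -1): max_ending_here = -1, max_so_far = -1
Position 3 (value 3): max_ending_here = 3, max_so_far = 3
Position 4 (value -7): max_ending_here = -4, max_so_far = 3
Position 5 (value 2): max_ending_here = 2, max_so_far = 3
Position 6 (value 14): max_ending_here = 16, max_so_far = 16
Position 7 (value -12): max_ending_here = 4, max_so_far = 16

Maximum subarray: [2, 14]
Maximum sum: 16

The maximum subarray is [2, 14] with sum 16. This subarray runs from index 5 to index 6.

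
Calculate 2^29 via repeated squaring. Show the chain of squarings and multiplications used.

Computing 2^29 by squaring (build up from 2^1; each line after the first costs one multiplication):

2^1 = 2
2^2 = (2^1)^2 = 2^2 = 4
2^3 = 2 * 2^2 = 2 * 4 = 8
2^6 = (2^3)^2 = 8^2 = 64
2^7 = 2 * 2^6 = 2 * 64 = 128
2^14 = (2^7)^2 = 128^2 = 16384
2^28 = (2^14)^2 = 16384^2 = 268435456
2^29 = 2 * 2^28 = 2 * 268435456 = 536870912

Result: 536870912
Multiplications needed: 7 (7 lines after 2^1)

2^29 = 536870912. Using exponentiation by squaring, this requires 7 multiplications. The key idea: if the exponent is even, square the half-power; if odd, multiply by the base once.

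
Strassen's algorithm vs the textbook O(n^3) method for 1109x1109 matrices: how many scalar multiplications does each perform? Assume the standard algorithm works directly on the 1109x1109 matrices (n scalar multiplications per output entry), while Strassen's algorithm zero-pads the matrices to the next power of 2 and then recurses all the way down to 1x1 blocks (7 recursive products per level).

Matrix multiplication for 1109x1109 matrices:

Strassen's algorithm requires power-of-2 dimensions. Pad 1109x1109 to 2048x2048 (next power of 2).

Standard algorithm: 1109^3 = 1363938029 multiplications
Strassen's algorithm: 7^(log2(2048)) = 7^11 = 1977326743 multiplications
Difference: 1363938029 - 1977326743 = -613388714 (Strassen uses MORE here due to padding overhead — for small or just-over-power-of-2 n, padding can outweigh the per-level savings)

Standard: 1363938029 multiplications (1109^3). Strassen: 1977326743 multiplications (7^11, after padding to 2048x2048). Strassen reduces 8 recursive multiplications to 7 at each level.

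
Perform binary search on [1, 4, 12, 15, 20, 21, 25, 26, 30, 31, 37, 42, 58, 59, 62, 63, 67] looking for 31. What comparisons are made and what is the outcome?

Binary search for 31 in [1, 4, 12, 15, 20, 21, 25, 26, 30, 31, 37, 42, 58, 59, 62, 63, 67]:

lo=0, hi=16, mid=8, arr[mid]=30 -> 30 < 31, search right half
lo=9, hi=16, mid=12, arr[mid]=58 -> 58 > 31, search left half
lo=9, hi=11, mid=10, arr[mid]=37 -> 37 > 31, search left half
lo=9, hi=9, mid=9, arr[mid]=31 -> Found target at index 9!

Binary search finds 31 at index 9 after 4 comparisons. The search repeatedly halves the search space by comparing with the middle element.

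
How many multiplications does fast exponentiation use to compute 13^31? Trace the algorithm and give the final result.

Computing 13^31 by squaring (build up from 13^1; each line after the first costs one multiplication):

13^1 = 13
13^2 = (13^1)^2 = 13^2 = 169
13^3 = 13 * 13^2 = 13 * 169 = 2197
13^6 = (13^3)^2 = 2197^2 = 4826809
13^7 = 13 * 13^6 = 13 * 4826809 = 62748517
13^14 = (13^7)^2 = 62748517^2 = 3937376385699289
13^15 = 13 * 13^14 = 13 * 3937376385699289 = 51185893014090757
13^30 = (13^15)^2 = 51185893014090757^2 = 2619995643649944960380551432833049
13^31 = 13 * 13^30 = 13 * 2619995643649944960380551432833049 = 34059943367449284484947168626829637

Result: 34059943367449284484947168626829637
Multiplications needed: 8 (8 lines after 13^1)

13^31 = 34059943367449284484947168626829637. Using exponentiation by squaring, this requires 8 multiplications. The key idea: if the exponent is even, square the half-power; if odd, multiply by the base once.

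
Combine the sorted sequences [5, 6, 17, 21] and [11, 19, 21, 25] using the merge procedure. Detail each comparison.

Merging process:

Compare 5 vs 11: take 5 from left. Merged: [5]
Compare 6 vs 11: take 6 from left. Merged: [5, 6]
Compare 17 vs 11: take 11 from right. Merged: [5, 6, 11]
Compare 17 vs 19: take 17 from left. Merged: [5, 6, 11, 17]
Compare 21 vs 19: take 19 from right. Merged: [5, 6, 11, 17, 19]
Compare 21 vs 21: take 21 from left. Merged: [5, 6, 11, 17, 19, 21]
Append remaining from right: [21, 25]. Merged: [5, 6, 11, 17, 19, 21, 21, 25]

Final merged array: [5, 6, 11, 17, 19, 21, 21, 25]
Total comparisons: 6

The merged array is [5, 6, 11, 17, 19, 21, 21, 25], requiring 6 comparisons. The merge step runs in O(n) time where n is the total number of elements.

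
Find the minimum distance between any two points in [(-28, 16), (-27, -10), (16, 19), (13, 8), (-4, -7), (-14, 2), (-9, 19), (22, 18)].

Computing all pairwise distances among 8 points:

d((-28, 16), (-27, -10)) = 26.0192
d((-28, 16), (16, 19)) = 44.1022
d((-28, 16), (13, 8)) = 41.7732
d((-28, 16), (-4, -7)) = 33.2415
d((-28, 16), (-14, 2)) = 19.799
d((-28, 16), (-9, 19)) = 19.2354
d((-28, 16), (22, 18)) = 50.04
d((-27, -10), (16, 19)) = 51.8652
d((-27, -10), (13, 8)) = 43.8634
d((-27, -10), (-4, -7)) = 23.1948
d((-27, -10), (-14, 2)) = 17.6918
d((-27, -10), (-9, 19)) = 34.1321
d((-27, -10), (22, 18)) = 56.4358
d((16, 19), (13, 8)) = 11.4018
d((16, 19), (-4, -7)) = 32.8024
d((16, 19), (-14, 2)) = 34.4819
d((16, 19), (-9, 19)) = 25.0
d((16, 19), (22, 18)) = 6.0828 <-- minimum
d((13, 8), (-4, -7)) = 22.6716
d((13, 8), (-14, 2)) = 27.6586
d((13, 8), (-9, 19)) = 24.5967
d((13, 8), (22, 18)) = 13.4536
d((-4, -7), (-14, 2)) = 13.4536
d((-4, -7), (-9, 19)) = 26.4764
d((-4, -7), (22, 18)) = 36.0694
d((-14, 2), (-9, 19)) = 17.72
d((-14, 2), (22, 18)) = 39.3954
d((-9, 19), (22, 18)) = 31.0161

Closest pair: (16, 19) and (22, 18) with distance 6.0828

The closest pair is (16, 19) and (22, 18) with Euclidean distance 6.0828. For 8 points, brute-force pairwise comparison is shown above. For large n, the divide-and-conquer algorithm (sort by x, recurse on halves, check the dividing strip) achieves O(n log n).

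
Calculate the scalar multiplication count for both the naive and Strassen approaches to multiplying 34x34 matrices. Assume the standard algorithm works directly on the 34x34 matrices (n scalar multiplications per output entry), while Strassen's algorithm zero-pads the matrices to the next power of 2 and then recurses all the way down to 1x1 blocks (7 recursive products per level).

Matrix multiplication for 34x34 matrices:

Strassen's algorithm requires power-of-2 dimensions. Pad 34x34 to 64x64 (next power of 2).

Standard algorithm: 34^3 = 39304 multiplications
Strassen's algorithm: 7^(log2(64)) = 7^6 = 117649 multiplications
Difference: 39304 - 117649 = -78345 (Strassen uses MORE here due to padding overhead — for small or just-over-power-of-2 n, padding can outweigh the per-level savings)

Standard: 39304 multiplications (34^3). Strassen: 117649 multiplications (7^6, after padding to 64x64). Strassen reduces 8 recursive multiplications to 7 at each level.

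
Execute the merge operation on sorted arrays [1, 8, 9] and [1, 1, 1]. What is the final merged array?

Merging process:

Compare 1 vs 1: take 1 from left. Merged: [1]
Compare 8 vs 1: take 1 from right. Merged: [1, 1]
Compare 8 vs 1: take 1 from right. Merged: [1, 1, 1]
Compare 8 vs 1: take 1 from right. Merged: [1, 1, 1, 1]
Append remaining from left: [8, 9]. Merged: [1, 1, 1, 1, 8, 9]

Final merged array: [1, 1, 1, 1, 8, 9]
Total comparisons: 4

The merged array is [1, 1, 1, 1, 8, 9], requiring 4 comparisons. The merge step runs in O(n) time where n is the total number of elements.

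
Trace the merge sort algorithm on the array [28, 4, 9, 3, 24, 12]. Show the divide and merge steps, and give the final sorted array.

Merge sort trace:

Split: [28, 4, 9, 3, 24, 12] -> [28, 4, 9] and [3, 24, 12]
  Split: [28, 4, 9] -> [28] and [4, 9]
    Split: [4, 9] -> [4] and [9]
    Merge: [4] + [9] -> [4, 9]
  Merge: [28] + [4, 9] -> [4, 9, 28]
  Split: [3, 24, 12] -> [3] and [24, 12]
    Split: [24, 12] -> [24] and [12]
    Merge: [24] + [12] -> [12, 24]
  Merge: [3] + [12, 24] -> [3, 12, 24]
Merge: [4, 9, 28] + [3, 12, 24] -> [3, 4, 9, 12, 24, 28]

Final sorted array: [3, 4, 9, 12, 24, 28]

The merge sort proceeds by recursively splitting the array and merging sorted halves.
After all merges, the sorted array is [3, 4, 9, 12, 24, 28].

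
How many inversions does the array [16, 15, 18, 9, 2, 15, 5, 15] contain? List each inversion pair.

Finding inversions in [16, 15, 18, 9, 2, 15, 5, 15]:

(0, 1): arr[0]=16 > arr[1]=15
(0, 3): arr[0]=16 > arr[3]=9
(0, 4): arr[0]=16 > arr[4]=2
(0, 5): arr[0]=16 > arr[5]=15
(0, 6): arr[0]=16 > arr[6]=5
(0, 7): arr[0]=16 > arr[7]=15
(1, 3): arr[1]=15 > arr[3]=9
(1, 4): arr[1]=15 > arr[4]=2
(1, 6): arr[1]=15 > arr[6]=5
(2, 3): arr[2]=18 > arr[3]=9
(2, 4): arr[2]=18 > arr[4]=2
(2, 5): arr[2]=18 > arr[5]=15
(2, 6): arr[2]=18 > arr[6]=5
(2, 7): arr[2]=18 > arr[7]=15
(3, 4): arr[3]=9 > arr[4]=2
(3, 6): arr[3]=9 > arr[6]=5
(5, 6): arr[5]=15 > arr[6]=5

Total inversions: 17

The array has 17 inversion(s): (0,1), (0,3), (0,4), (0,5), (0,6), (0,7), (1,3), (1,4), (1,6), (2,3), (2,4), (2,5), (2,6), (2,7), (3,4), (3,6), (5,6). Each pair (i,j) satisfies i < j and arr[i] > arr[j].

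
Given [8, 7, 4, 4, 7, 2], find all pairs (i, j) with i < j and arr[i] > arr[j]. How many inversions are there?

Finding inversions in [8, 7, 4, 4, 7, 2]:

(0, 1): arr[0]=8 > arr[1]=7
(0, 2): arr[0]=8 > arr[2]=4
(0, 3): arr[0]=8 > arr[3]=4
(0, 4): arr[0]=8 > arr[4]=7
(0, 5): arr[0]=8 > arr[5]=2
(1, 2): arr[1]=7 > arr[2]=4
(1, 3): arr[1]=7 > arr[3]=4
(1, 5): arr[1]=7 > arr[5]=2
(2, 5): arr[2]=4 > arr[5]=2
(3, 5): arr[3]=4 > arr[5]=2
(4, 5): arr[4]=7 > arr[5]=2

Total inversions: 11

The array has 11 inversion(s): (0,1), (0,2), (0,3), (0,4), (0,5), (1,2), (1,3), (1,5), (2,5), (3,5), (4,5). Each pair (i,j) satisfies i < j and arr[i] > arr[j].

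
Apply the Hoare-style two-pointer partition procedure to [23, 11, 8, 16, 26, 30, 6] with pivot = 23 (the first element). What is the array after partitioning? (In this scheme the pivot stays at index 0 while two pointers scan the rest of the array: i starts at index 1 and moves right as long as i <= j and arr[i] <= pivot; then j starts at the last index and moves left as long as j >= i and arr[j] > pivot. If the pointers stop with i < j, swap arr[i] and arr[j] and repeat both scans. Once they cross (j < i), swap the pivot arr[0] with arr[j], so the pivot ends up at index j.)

Hoare-style two-pointer partition with pivot = 23:

Initial array: [23, 11, 8, 16, 26, 30, 6]

Pointers start at i = 1, j = 6.
i stops at index 4 (arr[4]=26 > 23), j stops at index 6 (arr[6]=6 <= 23): swap arr[4] and arr[6], array becomes [23, 11, 8, 16, 6, 30, 26]
i ends at 5, j ends at 4: the pointers have crossed (j < i), so scanning stops.

Swap pivot arr[0] with arr[4] to place pivot at position 4: [6, 11, 8, 16, 23, 30, 26]
Pivot position: 4

After partitioning with pivot 23, the array becomes [6, 11, 8, 16, 23, 30, 26]. The pivot is placed at index 4. All elements to the left of the pivot are <= 23, and all elements to the right are > 23.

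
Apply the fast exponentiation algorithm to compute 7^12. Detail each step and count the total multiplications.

Computing 7^12 by squaring (build up from 7^1; each line after the first costs one multiplication):

7^1 = 7
7^2 = (7^1)^2 = 7^2 = 49
7^3 = 7 * 7^2 = 7 * 49 = 343
7^6 = (7^3)^2 = 343^2 = 117649
7^12 = (7^6)^2 = 117649^2 = 13841287201

Result: 13841287201
Multiplications needed: 4 (4 lines after 7^1)

7^12 = 13841287201. Using exponentiation by squaring, this requires 4 multiplications. The key idea: if the exponent is even, square the half-power; if odd, multiply by the base once.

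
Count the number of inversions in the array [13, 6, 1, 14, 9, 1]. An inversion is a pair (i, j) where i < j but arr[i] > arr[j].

Finding inversions in [13, 6, 1, 14, 9, 1]:

(0, 1): arr[0]=13 > arr[1]=6
(0, 2): arr[0]=13 > arr[2]=1
(0, 4): arr[0]=13 > arr[4]=9
(0, 5): arr[0]=13 > arr[5]=1
(1, 2): arr[1]=6 > arr[2]=1
(1, 5): arr[1]=6 > arr[5]=1
(3, 4): arr[3]=14 > arr[4]=9
(3, 5): arr[3]=14 > arr[5]=1
(4, 5): arr[4]=9 > arr[5]=1

Total inversions: 9

The array has 9 inversion(s): (0,1), (0,2), (0,4), (0,5), (1,2), (1,5), (3,4), (3,5), (4,5). Each pair (i,j) satisfies i < j and arr[i] > arr[j].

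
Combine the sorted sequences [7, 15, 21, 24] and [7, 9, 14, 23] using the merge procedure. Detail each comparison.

Merging process:

Compare 7 vs 7: take 7 from left. Merged: [7]
Compare 15 vs 7: take 7 from right. Merged: [7, 7]
Compare 15 vs 9: take 9 from right. Merged: [7, 7, 9]
Compare 15 vs 14: take 14 from right. Merged: [7, 7, 9, 14]
Compare 15 vs 23: take 15 from left. Merged: [7, 7, 9, 14, 15]
Compare 21 vs 23: take 21 from left. Merged: [7, 7, 9, 14, 15, 21]
Compare 24 vs 23: take 23 from right. Merged: [7, 7, 9, 14, 15, 21, 23]
Append remaining from left: [24]. Merged: [7, 7, 9, 14, 15, 21, 23, 24]

Final merged array: [7, 7, 9, 14, 15, 21, 23, 24]
Total comparisons: 7

The merged array is [7, 7, 9, 14, 15, 21, 23, 24], requiring 7 comparisons. The merge step runs in O(n) time where n is the total number of elements.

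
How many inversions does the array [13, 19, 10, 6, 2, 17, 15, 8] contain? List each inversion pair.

Finding inversions in [13, 19, 10, 6, 2, 17, 15, 8]:

(0, 2): arr[0]=13 > arr[2]=10
(0, 3): arr[0]=13 > arr[3]=6
(0, 4): arr[0]=13 > arr[4]=2
(0, 7): arr[0]=13 > arr[7]=8
(1, 2): arr[1]=19 > arr[2]=10
(1, 3): arr[1]=19 > arr[3]=6
(1, 4): arr[1]=19 > arr[4]=2
(1, 5): arr[1]=19 > arr[5]=17
(1, 6): arr[1]=19 > arr[6]=15
(1, 7): arr[1]=19 > arr[7]=8
(2, 3): arr[2]=10 > arr[3]=6
(2, 4): arr[2]=10 > arr[4]=2
(2, 7): arr[2]=10 > arr[7]=8
(3, 4): arr[3]=6 > arr[4]=2
(5, 6): arr[5]=17 > arr[6]=15
(5, 7): arr[5]=17 > arr[7]=8
(6, 7): arr[6]=15 > arr[7]=8

Total inversions: 17

The array has 17 inversion(s): (0,2), (0,3), (0,4), (0,7), (1,2), (1,3), (1,4), (1,5), (1,6), (1,7), (2,3), (2,4), (2,7), (3,4), (5,6), (5,7), (6,7). Each pair (i,j) satisfies i < j and arr[i] > arr[j].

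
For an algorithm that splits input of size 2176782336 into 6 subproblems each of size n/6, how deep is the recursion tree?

For divide and conquer with division factor 6:

Problem sizes at each level:
Level 0: 2176782336
Level 1: 362797056
Level 2: 60466176
Level 3: 10077696
Level 4: 1679616
Level 5: 279936
Level 6: 46656
Level 7: 7776
Level 8: 1296
Level 9: 216
Level 10: 36
Level 11: 6
Level 12: 1

The root is level 0 and the size-1 base case is level 12 (the tree spans levels 0 through 12, i.e. 13 levels counting the root), so the depth is the number of divisions: log_6(2176782336) = 12

The recursion tree depth is log_6(2176782336) = 12. At each level, the problem size is divided by 6, so it takes 12 divisions to reduce to a base case of size 1. The algorithm makes 6 recursive calls at each level.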